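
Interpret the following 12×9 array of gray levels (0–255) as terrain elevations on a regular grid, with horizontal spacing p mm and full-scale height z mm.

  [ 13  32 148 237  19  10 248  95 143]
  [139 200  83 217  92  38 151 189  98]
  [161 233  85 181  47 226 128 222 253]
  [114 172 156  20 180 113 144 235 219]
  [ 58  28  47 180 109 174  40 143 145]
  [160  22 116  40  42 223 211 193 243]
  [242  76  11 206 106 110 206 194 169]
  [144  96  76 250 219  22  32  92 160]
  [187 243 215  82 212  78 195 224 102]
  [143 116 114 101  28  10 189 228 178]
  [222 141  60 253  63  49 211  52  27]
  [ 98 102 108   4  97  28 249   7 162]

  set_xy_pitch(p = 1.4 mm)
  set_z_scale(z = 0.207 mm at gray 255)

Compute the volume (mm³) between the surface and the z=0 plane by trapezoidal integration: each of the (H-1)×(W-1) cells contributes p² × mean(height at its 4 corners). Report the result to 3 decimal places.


height_mm = gray/255 × 0.207; cell vol = 1.4² × mean(4 corners)
unit = 1.4² × 0.207 / (4×255) = 0.000397765 mm³ per gray-sum
row 0: Σ corner-gray over 8 cells = 3911  → 1.5557
row 1: Σ corner-gray over 8 cells = 4835  → 1.9232
row 2: Σ corner-gray over 8 cells = 5031  → 2.0012
row 3: Σ corner-gray over 8 cells = 4018  → 1.5982
row 4: Σ corner-gray over 8 cells = 3742  → 1.4884
row 5: Σ corner-gray over 8 cells = 4326  → 1.7207
row 6: Σ corner-gray over 8 cells = 4107  → 1.6336
row 7: Σ corner-gray over 8 cells = 4665  → 1.8556
row 8: Σ corner-gray over 8 cells = 4680  → 1.8615
row 9: Σ corner-gray over 8 cells = 3800  → 1.5115
row 10: Σ corner-gray over 8 cells = 3357  → 1.3353
Σ rows: total corner-gray = 46472  → 18.4849 mm³

18.485


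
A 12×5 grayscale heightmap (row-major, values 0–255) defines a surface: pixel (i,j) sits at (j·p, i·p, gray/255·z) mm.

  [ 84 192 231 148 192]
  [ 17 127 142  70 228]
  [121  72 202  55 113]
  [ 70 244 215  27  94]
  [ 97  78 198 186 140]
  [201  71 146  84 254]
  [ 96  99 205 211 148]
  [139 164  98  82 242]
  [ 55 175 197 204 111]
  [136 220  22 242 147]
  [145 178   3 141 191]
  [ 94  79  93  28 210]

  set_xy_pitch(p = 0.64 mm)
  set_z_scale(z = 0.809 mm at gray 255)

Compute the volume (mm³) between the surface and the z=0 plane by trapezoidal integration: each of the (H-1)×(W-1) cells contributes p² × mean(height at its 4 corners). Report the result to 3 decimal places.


height_mm = gray/255 × 0.809; cell vol = 0.64² × mean(4 corners)
unit = 0.64² × 0.809 / (4×255) = 0.000324869 mm³ per gray-sum
row 0: Σ corner-gray over 4 cells = 2341  → 0.7605
row 1: Σ corner-gray over 4 cells = 1815  → 0.5896
row 2: Σ corner-gray over 4 cells = 2028  → 0.6588
row 3: Σ corner-gray over 4 cells = 2297  → 0.7462
row 4: Σ corner-gray over 4 cells = 2218  → 0.7206
row 5: Σ corner-gray over 4 cells = 2331  → 0.7573
row 6: Σ corner-gray over 4 cells = 2343  → 0.7612
row 7: Σ corner-gray over 4 cells = 2387  → 0.7755
row 8: Σ corner-gray over 4 cells = 2569  → 0.8346
row 9: Σ corner-gray over 4 cells = 2231  → 0.7248
row 10: Σ corner-gray over 4 cells = 1684  → 0.5471
Σ rows: total corner-gray = 24244  → 7.8761 mm³

7.876


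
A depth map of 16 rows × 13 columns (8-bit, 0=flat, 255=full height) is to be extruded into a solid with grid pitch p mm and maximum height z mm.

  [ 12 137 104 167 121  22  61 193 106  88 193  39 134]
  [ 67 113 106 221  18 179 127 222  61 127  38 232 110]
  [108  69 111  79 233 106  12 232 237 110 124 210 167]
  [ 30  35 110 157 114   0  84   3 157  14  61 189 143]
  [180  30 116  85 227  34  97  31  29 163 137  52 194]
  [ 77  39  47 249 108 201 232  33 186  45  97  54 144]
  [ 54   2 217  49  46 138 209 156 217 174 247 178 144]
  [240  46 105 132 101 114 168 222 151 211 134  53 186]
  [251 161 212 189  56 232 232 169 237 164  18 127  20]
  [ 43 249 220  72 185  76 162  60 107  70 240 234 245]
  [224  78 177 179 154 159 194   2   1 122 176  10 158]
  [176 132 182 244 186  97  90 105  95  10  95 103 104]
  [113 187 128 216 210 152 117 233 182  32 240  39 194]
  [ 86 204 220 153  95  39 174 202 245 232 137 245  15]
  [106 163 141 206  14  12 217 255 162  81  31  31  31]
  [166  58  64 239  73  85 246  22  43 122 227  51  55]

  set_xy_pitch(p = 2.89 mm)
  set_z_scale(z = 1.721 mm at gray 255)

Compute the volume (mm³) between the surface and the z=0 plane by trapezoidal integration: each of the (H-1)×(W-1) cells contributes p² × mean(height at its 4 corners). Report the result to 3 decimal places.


height_mm = gray/255 × 1.721; cell vol = 2.89² × mean(4 corners)
unit = 2.89² × 1.721 / (4×255) = 0.0140921 mm³ per gray-sum
row 0: Σ corner-gray over 12 cells = 5673  → 79.9446
row 1: Σ corner-gray over 12 cells = 6386  → 89.9923
row 2: Σ corner-gray over 12 cells = 5342  → 75.2801
row 3: Σ corner-gray over 12 cells = 4397  → 61.9631
row 4: Σ corner-gray over 12 cells = 5179  → 72.9831
row 5: Σ corner-gray over 12 cells = 6267  → 88.3153
row 6: Σ corner-gray over 12 cells = 6764  → 95.3191
row 7: Σ corner-gray over 12 cells = 7165  → 100.9701
row 8: Σ corner-gray over 12 cells = 7503  → 105.7332
row 9: Σ corner-gray over 12 cells = 6524  → 91.9370
row 10: Σ corner-gray over 12 cells = 5844  → 82.3544
row 11: Σ corner-gray over 12 cells = 6737  → 94.9386
row 12: Σ corner-gray over 12 cells = 7772  → 109.5240
row 13: Σ corner-gray over 12 cells = 6756  → 95.2064
row 14: Σ corner-gray over 12 cells = 5444  → 76.7175
Σ rows: total corner-gray = 93753  → 1321.1787 mm³

1321.179


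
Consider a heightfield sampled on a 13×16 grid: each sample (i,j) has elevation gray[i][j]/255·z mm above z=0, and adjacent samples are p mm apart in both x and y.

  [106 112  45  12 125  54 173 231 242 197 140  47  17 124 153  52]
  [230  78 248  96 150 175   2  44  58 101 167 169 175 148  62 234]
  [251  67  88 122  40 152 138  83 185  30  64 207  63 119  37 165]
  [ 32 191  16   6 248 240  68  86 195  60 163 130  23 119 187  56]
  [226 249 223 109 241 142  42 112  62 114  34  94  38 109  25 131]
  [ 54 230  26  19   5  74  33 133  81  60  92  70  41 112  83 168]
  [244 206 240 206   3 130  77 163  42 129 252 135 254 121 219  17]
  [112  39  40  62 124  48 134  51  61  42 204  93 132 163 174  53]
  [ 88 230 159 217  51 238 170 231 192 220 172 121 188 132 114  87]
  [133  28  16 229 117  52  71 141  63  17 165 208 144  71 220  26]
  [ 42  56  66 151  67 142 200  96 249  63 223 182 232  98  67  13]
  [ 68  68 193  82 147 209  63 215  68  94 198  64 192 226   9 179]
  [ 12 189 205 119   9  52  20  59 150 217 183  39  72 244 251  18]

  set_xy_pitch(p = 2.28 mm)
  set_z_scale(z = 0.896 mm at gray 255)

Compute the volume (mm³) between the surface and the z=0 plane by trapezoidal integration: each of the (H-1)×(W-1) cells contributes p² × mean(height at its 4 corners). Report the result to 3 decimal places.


height_mm = gray/255 × 0.896; cell vol = 2.28² × mean(4 corners)
unit = 2.28² × 0.896 / (4×255) = 0.00456644 mm³ per gray-sum
row 0: Σ corner-gray over 15 cells = 7312  → 33.3898
row 1: Σ corner-gray over 15 cells = 7016  → 32.0381
row 2: Σ corner-gray over 15 cells = 6758  → 30.8600
row 3: Σ corner-gray over 15 cells = 7097  → 32.4080
row 4: Σ corner-gray over 15 cells = 5885  → 26.8735
row 5: Σ corner-gray over 15 cells = 6955  → 31.7596
row 6: Σ corner-gray over 15 cells = 7514  → 34.3122
row 7: Σ corner-gray over 15 cells = 7944  → 36.2758
row 8: Σ corner-gray over 15 cells = 8288  → 37.8466
row 9: Σ corner-gray over 15 cells = 7082  → 32.3395
row 10: Σ corner-gray over 15 cells = 7742  → 35.3534
row 11: Σ corner-gray over 15 cells = 7551  → 34.4812
Σ rows: total corner-gray = 87144  → 397.9376 mm³

397.938


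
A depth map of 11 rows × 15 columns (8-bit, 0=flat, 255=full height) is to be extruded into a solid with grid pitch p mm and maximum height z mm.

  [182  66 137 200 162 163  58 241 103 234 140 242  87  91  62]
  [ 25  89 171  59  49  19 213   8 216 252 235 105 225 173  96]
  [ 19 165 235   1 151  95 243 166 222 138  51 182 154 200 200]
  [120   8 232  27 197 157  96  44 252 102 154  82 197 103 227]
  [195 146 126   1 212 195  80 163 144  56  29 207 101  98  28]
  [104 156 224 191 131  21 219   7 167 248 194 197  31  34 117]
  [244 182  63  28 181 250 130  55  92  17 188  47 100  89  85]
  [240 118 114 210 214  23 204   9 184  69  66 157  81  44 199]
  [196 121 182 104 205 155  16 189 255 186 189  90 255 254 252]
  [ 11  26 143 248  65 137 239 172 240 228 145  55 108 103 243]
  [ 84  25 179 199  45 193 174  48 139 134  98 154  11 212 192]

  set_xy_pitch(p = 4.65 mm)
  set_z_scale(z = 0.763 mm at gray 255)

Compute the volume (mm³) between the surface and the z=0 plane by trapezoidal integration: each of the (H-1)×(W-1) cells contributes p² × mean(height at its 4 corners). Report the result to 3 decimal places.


height_mm = gray/255 × 0.763; cell vol = 4.65² × mean(4 corners)
unit = 4.65² × 0.763 / (4×255) = 0.0161745 mm³ per gray-sum
row 0: Σ corner-gray over 14 cells = 7841  → 126.8241
row 1: Σ corner-gray over 14 cells = 7974  → 128.9753
row 2: Σ corner-gray over 14 cells = 7874  → 127.3578
row 3: Σ corner-gray over 14 cells = 6988  → 113.0273
row 4: Σ corner-gray over 14 cells = 7200  → 116.4562
row 5: Σ corner-gray over 14 cells = 7034  → 113.7713
row 6: Σ corner-gray over 14 cells = 6598  → 106.7192
row 7: Σ corner-gray over 14 cells = 8275  → 133.8438
row 8: Σ corner-gray over 14 cells = 8922  → 144.3087
row 9: Σ corner-gray over 14 cells = 7570  → 122.4408
Σ rows: total corner-gray = 76276  → 1233.7245 mm³

1233.724


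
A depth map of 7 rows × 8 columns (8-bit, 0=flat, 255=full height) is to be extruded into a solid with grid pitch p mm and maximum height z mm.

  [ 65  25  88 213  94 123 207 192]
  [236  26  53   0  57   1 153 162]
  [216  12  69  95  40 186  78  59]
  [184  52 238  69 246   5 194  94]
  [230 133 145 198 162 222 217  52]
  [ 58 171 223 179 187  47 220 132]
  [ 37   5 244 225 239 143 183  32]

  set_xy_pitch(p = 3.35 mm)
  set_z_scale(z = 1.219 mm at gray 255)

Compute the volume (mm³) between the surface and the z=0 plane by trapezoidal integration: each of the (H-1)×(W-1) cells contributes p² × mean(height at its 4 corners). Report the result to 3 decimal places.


287.848

height_mm = gray/255 × 1.219; cell vol = 3.35² × mean(4 corners)
unit = 3.35² × 1.219 / (4×255) = 0.013412 mm³ per gray-sum
row 0: Σ corner-gray over 7 cells = 2735  → 36.6818
row 1: Σ corner-gray over 7 cells = 2213  → 29.6807
row 2: Σ corner-gray over 7 cells = 3121  → 41.8588
row 3: Σ corner-gray over 7 cells = 4322  → 57.9666
row 4: Σ corner-gray over 7 cells = 4680  → 62.7681
row 5: Σ corner-gray over 7 cells = 4391  → 58.8920
Σ rows: total corner-gray = 21462  → 287.8481 mm³


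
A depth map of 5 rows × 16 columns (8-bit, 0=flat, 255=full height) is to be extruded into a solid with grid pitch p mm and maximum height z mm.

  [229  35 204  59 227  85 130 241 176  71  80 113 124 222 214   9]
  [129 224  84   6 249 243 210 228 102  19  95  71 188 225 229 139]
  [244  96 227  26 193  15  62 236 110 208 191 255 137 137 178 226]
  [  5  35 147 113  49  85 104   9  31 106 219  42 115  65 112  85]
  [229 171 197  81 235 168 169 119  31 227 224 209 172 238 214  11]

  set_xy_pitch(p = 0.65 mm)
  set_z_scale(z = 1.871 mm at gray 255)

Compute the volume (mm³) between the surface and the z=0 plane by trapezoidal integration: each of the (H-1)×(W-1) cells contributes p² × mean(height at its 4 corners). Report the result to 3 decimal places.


25.505

height_mm = gray/255 × 1.871; cell vol = 0.65² × mean(4 corners)
unit = 0.65² × 1.871 / (4×255) = 0.000774998 mm³ per gray-sum
row 0: Σ corner-gray over 15 cells = 8814  → 6.8308
row 1: Σ corner-gray over 15 cells = 9226  → 7.1501
row 2: Σ corner-gray over 15 cells = 7166  → 5.5536
row 3: Σ corner-gray over 15 cells = 7704  → 5.9706
Σ rows: total corner-gray = 32910  → 25.5052 mm³


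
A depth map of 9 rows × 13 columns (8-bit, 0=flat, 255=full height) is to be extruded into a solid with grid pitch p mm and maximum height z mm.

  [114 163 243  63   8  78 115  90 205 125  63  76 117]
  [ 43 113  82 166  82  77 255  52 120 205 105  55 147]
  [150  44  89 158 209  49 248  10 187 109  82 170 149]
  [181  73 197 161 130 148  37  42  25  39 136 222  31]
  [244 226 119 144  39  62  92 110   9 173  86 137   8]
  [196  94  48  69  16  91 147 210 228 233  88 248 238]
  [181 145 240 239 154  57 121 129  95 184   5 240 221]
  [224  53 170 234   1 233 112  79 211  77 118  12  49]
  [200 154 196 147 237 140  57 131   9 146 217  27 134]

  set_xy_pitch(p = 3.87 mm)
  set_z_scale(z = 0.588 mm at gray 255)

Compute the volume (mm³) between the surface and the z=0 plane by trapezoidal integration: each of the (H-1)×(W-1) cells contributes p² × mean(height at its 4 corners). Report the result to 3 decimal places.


413.461

height_mm = gray/255 × 0.588; cell vol = 3.87² × mean(4 corners)
unit = 3.87² × 0.588 / (4×255) = 0.00863374 mm³ per gray-sum
row 0: Σ corner-gray over 12 cells = 5503  → 47.5115
row 1: Σ corner-gray over 12 cells = 5823  → 50.2743
row 2: Σ corner-gray over 12 cells = 5641  → 48.7029
row 3: Σ corner-gray over 12 cells = 5278  → 45.5689
row 4: Σ corner-gray over 12 cells = 6024  → 52.0097
row 5: Σ corner-gray over 12 cells = 6998  → 60.4189
row 6: Σ corner-gray over 12 cells = 6493  → 56.0589
row 7: Σ corner-gray over 12 cells = 6129  → 52.9162
Σ rows: total corner-gray = 47889  → 413.4613 mm³


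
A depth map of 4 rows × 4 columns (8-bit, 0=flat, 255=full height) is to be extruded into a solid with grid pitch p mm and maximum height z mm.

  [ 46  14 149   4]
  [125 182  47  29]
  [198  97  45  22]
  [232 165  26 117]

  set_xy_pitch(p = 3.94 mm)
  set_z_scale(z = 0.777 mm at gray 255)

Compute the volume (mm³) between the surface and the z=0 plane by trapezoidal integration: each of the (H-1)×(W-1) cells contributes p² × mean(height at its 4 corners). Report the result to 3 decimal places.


height_mm = gray/255 × 0.777; cell vol = 3.94² × mean(4 corners)
unit = 3.94² × 0.777 / (4×255) = 0.0118253 mm³ per gray-sum
row 0: Σ corner-gray over 3 cells = 988  → 11.6834
row 1: Σ corner-gray over 3 cells = 1116  → 13.1971
row 2: Σ corner-gray over 3 cells = 1235  → 14.6043
Σ rows: total corner-gray = 3339  → 39.4848 mm³

39.485


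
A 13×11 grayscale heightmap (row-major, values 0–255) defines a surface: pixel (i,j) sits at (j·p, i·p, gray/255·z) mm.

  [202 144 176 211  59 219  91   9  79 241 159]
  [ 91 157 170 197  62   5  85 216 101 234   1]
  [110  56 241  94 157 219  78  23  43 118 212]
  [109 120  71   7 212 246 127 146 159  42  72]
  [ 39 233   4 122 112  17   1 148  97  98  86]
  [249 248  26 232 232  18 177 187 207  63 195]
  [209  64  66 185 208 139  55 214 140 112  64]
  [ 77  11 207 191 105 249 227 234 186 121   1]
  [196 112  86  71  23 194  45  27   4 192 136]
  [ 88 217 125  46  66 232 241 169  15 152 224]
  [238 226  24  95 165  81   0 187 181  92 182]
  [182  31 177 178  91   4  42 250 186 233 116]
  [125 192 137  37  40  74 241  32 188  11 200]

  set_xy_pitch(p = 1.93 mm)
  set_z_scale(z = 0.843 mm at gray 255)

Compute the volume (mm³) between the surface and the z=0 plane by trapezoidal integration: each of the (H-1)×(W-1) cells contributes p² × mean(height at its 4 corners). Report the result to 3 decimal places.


188.190

height_mm = gray/255 × 0.843; cell vol = 1.93² × mean(4 corners)
unit = 1.93² × 0.843 / (4×255) = 0.00307852 mm³ per gray-sum
row 0: Σ corner-gray over 10 cells = 5365  → 16.5163
row 1: Σ corner-gray over 10 cells = 4926  → 15.1648
row 2: Σ corner-gray over 10 cells = 4821  → 14.8415
row 3: Σ corner-gray over 10 cells = 4230  → 13.0221
row 4: Σ corner-gray over 10 cells = 5013  → 15.4326
row 5: Σ corner-gray over 10 cells = 5863  → 18.0494
row 6: Σ corner-gray over 10 cells = 5779  → 17.7908
row 7: Σ corner-gray over 10 cells = 4980  → 15.3310
row 8: Σ corner-gray over 10 cells = 4678  → 14.4013
row 9: Σ corner-gray over 10 cells = 5360  → 16.5009
row 10: Σ corner-gray over 10 cells = 5204  → 16.0206
row 11: Σ corner-gray over 10 cells = 4911  → 15.1186
Σ rows: total corner-gray = 61130  → 188.1899 mm³


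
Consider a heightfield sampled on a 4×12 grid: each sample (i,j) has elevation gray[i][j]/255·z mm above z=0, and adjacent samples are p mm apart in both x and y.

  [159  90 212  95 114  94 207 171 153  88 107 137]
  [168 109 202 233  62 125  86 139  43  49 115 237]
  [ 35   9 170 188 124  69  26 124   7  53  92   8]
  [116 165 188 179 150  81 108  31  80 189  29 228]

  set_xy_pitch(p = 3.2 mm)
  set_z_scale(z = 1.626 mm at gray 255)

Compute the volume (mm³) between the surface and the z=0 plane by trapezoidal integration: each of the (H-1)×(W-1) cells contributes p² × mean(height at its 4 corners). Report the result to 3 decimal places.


239.927

height_mm = gray/255 × 1.626; cell vol = 3.2² × mean(4 corners)
unit = 3.2² × 1.626 / (4×255) = 0.0163238 mm³ per gray-sum
row 0: Σ corner-gray over 11 cells = 5689  → 92.8659
row 1: Σ corner-gray over 11 cells = 4498  → 73.4243
row 2: Σ corner-gray over 11 cells = 4511  → 73.6365
Σ rows: total corner-gray = 14698  → 239.9267 mm³


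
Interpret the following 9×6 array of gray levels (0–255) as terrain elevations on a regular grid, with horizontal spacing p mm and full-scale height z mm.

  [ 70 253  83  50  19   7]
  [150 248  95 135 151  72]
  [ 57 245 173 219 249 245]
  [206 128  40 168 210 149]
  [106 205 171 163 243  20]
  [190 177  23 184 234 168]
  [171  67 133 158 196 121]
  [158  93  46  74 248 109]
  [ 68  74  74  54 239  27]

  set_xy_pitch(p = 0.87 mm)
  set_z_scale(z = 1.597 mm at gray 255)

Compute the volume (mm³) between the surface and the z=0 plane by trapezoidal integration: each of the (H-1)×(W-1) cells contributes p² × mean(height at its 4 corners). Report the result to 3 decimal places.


height_mm = gray/255 × 1.597; cell vol = 0.87² × mean(4 corners)
unit = 0.87² × 1.597 / (4×255) = 0.00118507 mm³ per gray-sum
row 0: Σ corner-gray over 5 cells = 2367  → 2.8051
row 1: Σ corner-gray over 5 cells = 3554  → 4.2117
row 2: Σ corner-gray over 5 cells = 3521  → 4.1726
row 3: Σ corner-gray over 5 cells = 3137  → 3.7176
row 4: Σ corner-gray over 5 cells = 3284  → 3.8918
row 5: Σ corner-gray over 5 cells = 2994  → 3.5481
row 6: Σ corner-gray over 5 cells = 2589  → 3.0681
row 7: Σ corner-gray over 5 cells = 2166  → 2.5669
Σ rows: total corner-gray = 23612  → 27.9818 mm³

27.982


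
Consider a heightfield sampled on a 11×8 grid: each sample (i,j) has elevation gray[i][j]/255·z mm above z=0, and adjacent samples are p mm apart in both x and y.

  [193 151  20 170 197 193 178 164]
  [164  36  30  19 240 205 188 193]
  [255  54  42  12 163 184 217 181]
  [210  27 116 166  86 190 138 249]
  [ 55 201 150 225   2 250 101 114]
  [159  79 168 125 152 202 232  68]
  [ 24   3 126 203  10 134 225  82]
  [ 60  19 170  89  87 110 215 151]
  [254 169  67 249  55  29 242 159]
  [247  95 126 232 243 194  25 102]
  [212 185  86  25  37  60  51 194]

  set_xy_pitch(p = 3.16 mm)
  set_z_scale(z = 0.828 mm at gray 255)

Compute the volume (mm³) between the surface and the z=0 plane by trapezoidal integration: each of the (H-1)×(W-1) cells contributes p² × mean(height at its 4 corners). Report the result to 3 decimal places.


303.090

height_mm = gray/255 × 0.828; cell vol = 3.16² × mean(4 corners)
unit = 3.16² × 0.828 / (4×255) = 0.00810596 mm³ per gray-sum
row 0: Σ corner-gray over 7 cells = 3968  → 32.1644
row 1: Σ corner-gray over 7 cells = 3573  → 28.9626
row 2: Σ corner-gray over 7 cells = 3685  → 29.8705
row 3: Σ corner-gray over 7 cells = 3932  → 31.8726
row 4: Σ corner-gray over 7 cells = 4170  → 33.8018
row 5: Σ corner-gray over 7 cells = 3651  → 29.5949
row 6: Σ corner-gray over 7 cells = 3099  → 25.1204
row 7: Σ corner-gray over 7 cells = 3626  → 29.3922
row 8: Σ corner-gray over 7 cells = 4214  → 34.1585
row 9: Σ corner-gray over 7 cells = 3473  → 28.1520
Σ rows: total corner-gray = 37391  → 303.0899 mm³


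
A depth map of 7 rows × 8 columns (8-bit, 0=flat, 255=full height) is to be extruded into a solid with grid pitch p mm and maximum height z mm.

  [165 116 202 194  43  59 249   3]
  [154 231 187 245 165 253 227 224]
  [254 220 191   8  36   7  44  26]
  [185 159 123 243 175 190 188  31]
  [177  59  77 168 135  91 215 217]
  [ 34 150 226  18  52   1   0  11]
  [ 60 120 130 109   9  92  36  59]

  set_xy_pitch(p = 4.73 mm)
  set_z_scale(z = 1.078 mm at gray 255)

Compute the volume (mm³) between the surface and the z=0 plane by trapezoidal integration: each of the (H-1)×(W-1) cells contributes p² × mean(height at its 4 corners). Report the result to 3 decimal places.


height_mm = gray/255 × 1.078; cell vol = 4.73² × mean(4 corners)
unit = 4.73² × 1.078 / (4×255) = 0.0236451 mm³ per gray-sum
row 0: Σ corner-gray over 7 cells = 4888  → 115.5772
row 1: Σ corner-gray over 7 cells = 4286  → 101.3428
row 2: Σ corner-gray over 7 cells = 3664  → 86.6356
row 3: Σ corner-gray over 7 cells = 4256  → 100.6335
row 4: Σ corner-gray over 7 cells = 2823  → 66.7501
row 5: Σ corner-gray over 7 cells = 2050  → 48.4724
Σ rows: total corner-gray = 21967  → 519.4116 mm³

519.412


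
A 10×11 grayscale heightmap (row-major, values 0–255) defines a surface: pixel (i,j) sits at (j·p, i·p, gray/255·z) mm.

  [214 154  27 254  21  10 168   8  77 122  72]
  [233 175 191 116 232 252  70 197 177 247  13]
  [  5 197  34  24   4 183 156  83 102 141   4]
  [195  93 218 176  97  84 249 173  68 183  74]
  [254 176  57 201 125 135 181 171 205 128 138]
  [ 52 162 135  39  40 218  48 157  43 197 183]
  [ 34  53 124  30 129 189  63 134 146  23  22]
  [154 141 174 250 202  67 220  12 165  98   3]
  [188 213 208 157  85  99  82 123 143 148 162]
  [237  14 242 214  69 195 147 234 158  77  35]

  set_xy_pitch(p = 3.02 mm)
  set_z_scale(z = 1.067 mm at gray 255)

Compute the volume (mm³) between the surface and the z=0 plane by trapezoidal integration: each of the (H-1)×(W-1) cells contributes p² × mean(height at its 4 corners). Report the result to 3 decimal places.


height_mm = gray/255 × 1.067; cell vol = 3.02² × mean(4 corners)
unit = 3.02² × 1.067 / (4×255) = 0.00954065 mm³ per gray-sum
row 0: Σ corner-gray over 10 cells = 5528  → 52.7407
row 1: Σ corner-gray over 10 cells = 5417  → 51.6817
row 2: Σ corner-gray over 10 cells = 4808  → 45.8715
row 3: Σ corner-gray over 10 cells = 6101  → 58.2075
row 4: Σ corner-gray over 10 cells = 5463  → 52.1206
row 5: Σ corner-gray over 10 cells = 4151  → 39.6033
row 6: Σ corner-gray over 10 cells = 4653  → 44.3927
row 7: Σ corner-gray over 10 cells = 5681  → 54.2005
row 8: Σ corner-gray over 10 cells = 5838  → 55.6983
Σ rows: total corner-gray = 47640  → 454.5167 mm³

454.517


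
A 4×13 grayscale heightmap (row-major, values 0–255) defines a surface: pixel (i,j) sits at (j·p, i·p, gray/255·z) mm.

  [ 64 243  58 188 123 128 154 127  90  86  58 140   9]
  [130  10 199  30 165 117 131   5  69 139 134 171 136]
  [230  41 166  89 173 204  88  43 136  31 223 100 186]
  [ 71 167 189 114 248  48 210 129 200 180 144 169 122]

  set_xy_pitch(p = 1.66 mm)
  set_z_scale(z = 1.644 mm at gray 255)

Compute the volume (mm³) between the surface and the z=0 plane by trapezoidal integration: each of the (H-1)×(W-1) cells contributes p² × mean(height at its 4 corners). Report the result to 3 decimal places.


79.376

height_mm = gray/255 × 1.644; cell vol = 1.66² × mean(4 corners)
unit = 1.66² × 1.644 / (4×255) = 0.00444138 mm³ per gray-sum
row 0: Σ corner-gray over 12 cells = 5469  → 24.2899
row 1: Σ corner-gray over 12 cells = 5610  → 24.9161
row 2: Σ corner-gray over 12 cells = 6793  → 30.1703
Σ rows: total corner-gray = 17872  → 79.3763 mm³


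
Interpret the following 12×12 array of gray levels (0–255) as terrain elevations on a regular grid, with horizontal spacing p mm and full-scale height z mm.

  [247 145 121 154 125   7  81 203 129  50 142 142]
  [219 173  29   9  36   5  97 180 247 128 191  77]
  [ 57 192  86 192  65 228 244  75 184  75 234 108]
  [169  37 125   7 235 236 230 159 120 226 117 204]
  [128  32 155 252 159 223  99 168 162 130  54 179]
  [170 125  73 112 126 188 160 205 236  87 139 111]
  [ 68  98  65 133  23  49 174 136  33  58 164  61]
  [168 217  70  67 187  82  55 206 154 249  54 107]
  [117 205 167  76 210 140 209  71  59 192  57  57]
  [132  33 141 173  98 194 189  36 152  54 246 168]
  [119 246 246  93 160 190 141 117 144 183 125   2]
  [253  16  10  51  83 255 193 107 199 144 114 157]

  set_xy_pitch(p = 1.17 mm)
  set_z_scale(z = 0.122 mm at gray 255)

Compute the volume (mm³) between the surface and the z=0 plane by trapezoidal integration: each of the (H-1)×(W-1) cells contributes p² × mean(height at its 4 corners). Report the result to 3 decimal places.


10.638

height_mm = gray/255 × 0.122; cell vol = 1.17² × mean(4 corners)
unit = 1.17² × 0.122 / (4×255) = 0.000163731 mm³ per gray-sum
row 0: Σ corner-gray over 11 cells = 5189  → 0.8496
row 1: Σ corner-gray over 11 cells = 5801  → 0.9498
row 2: Σ corner-gray over 11 cells = 6672  → 1.0924
row 3: Σ corner-gray over 11 cells = 6532  → 1.0695
row 4: Σ corner-gray over 11 cells = 6358  → 1.0410
row 5: Σ corner-gray over 11 cells = 5178  → 0.8478
row 6: Σ corner-gray over 11 cells = 4952  → 0.8108
row 7: Σ corner-gray over 11 cells = 5903  → 0.9665
row 8: Σ corner-gray over 11 cells = 5878  → 0.9624
row 9: Σ corner-gray over 11 cells = 6343  → 1.0385
row 10: Σ corner-gray over 11 cells = 6165  → 1.0094
Σ rows: total corner-gray = 64971  → 10.6378 mm³


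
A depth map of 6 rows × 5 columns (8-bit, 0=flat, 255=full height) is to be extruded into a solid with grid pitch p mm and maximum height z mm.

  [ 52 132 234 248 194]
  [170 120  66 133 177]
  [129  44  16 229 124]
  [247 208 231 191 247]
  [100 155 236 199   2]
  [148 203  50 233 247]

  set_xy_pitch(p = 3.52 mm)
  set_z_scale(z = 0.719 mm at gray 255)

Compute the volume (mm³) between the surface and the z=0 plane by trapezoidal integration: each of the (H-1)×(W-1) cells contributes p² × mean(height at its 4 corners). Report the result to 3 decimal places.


109.568

height_mm = gray/255 × 0.719; cell vol = 3.52² × mean(4 corners)
unit = 3.52² × 0.719 / (4×255) = 0.00873402 mm³ per gray-sum
row 0: Σ corner-gray over 4 cells = 2459  → 21.4769
row 1: Σ corner-gray over 4 cells = 1816  → 15.8610
row 2: Σ corner-gray over 4 cells = 2585  → 22.5774
row 3: Σ corner-gray over 4 cells = 3036  → 26.5165
row 4: Σ corner-gray over 4 cells = 2649  → 23.1364
Σ rows: total corner-gray = 12545  → 109.5682 mm³


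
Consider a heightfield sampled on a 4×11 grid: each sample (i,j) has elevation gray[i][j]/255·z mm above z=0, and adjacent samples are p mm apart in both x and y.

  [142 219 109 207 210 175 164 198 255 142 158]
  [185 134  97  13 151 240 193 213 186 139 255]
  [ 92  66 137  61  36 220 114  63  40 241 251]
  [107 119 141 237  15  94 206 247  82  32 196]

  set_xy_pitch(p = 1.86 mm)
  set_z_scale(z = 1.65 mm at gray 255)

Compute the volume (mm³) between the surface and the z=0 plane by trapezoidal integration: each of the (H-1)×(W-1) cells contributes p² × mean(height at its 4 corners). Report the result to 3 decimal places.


height_mm = gray/255 × 1.65; cell vol = 1.86² × mean(4 corners)
unit = 1.86² × 1.65 / (4×255) = 0.00559641 mm³ per gray-sum
row 0: Σ corner-gray over 10 cells = 6830  → 38.2235
row 1: Σ corner-gray over 10 cells = 5471  → 30.6180
row 2: Σ corner-gray over 10 cells = 4948  → 27.6910
Σ rows: total corner-gray = 17249  → 96.5325 mm³

96.533


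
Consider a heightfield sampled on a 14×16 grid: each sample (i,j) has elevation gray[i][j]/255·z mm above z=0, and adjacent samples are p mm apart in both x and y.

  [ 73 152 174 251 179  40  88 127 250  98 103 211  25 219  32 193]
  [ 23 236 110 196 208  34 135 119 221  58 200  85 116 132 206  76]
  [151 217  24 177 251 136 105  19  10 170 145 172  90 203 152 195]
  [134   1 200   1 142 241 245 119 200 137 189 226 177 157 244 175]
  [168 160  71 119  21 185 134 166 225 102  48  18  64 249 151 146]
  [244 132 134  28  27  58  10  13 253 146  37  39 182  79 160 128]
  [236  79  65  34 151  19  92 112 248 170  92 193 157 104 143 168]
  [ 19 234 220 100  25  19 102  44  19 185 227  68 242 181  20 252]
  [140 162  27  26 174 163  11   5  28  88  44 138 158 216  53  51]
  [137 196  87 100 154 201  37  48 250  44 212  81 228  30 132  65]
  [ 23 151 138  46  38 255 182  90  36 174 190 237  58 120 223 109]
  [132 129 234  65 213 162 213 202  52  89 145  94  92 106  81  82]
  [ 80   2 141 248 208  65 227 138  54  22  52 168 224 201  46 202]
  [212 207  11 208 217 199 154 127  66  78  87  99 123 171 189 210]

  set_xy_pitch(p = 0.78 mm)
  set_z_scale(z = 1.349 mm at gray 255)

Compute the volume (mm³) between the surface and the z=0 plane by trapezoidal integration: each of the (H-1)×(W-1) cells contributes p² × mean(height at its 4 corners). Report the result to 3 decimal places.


80.298

height_mm = gray/255 × 1.349; cell vol = 0.78² × mean(4 corners)
unit = 0.78² × 1.349 / (4×255) = 0.000804639 mm³ per gray-sum
row 0: Σ corner-gray over 15 cells = 8375  → 6.7389
row 1: Σ corner-gray over 15 cells = 8299  → 6.6777
row 2: Σ corner-gray over 15 cells = 8955  → 7.2055
row 3: Σ corner-gray over 15 cells = 8607  → 6.9255
row 4: Σ corner-gray over 15 cells = 6708  → 5.3975
row 5: Σ corner-gray over 15 cells = 6690  → 5.3830
row 6: Σ corner-gray over 15 cells = 7365  → 5.9262
row 7: Σ corner-gray over 15 cells = 6420  → 5.1658
row 8: Σ corner-gray over 15 cells = 6579  → 5.2937
row 9: Σ corner-gray over 15 cells = 7810  → 6.2842
row 10: Σ corner-gray over 15 cells = 7976  → 6.4178
row 11: Σ corner-gray over 15 cells = 7842  → 6.3100
row 12: Σ corner-gray over 15 cells = 8168  → 6.5723
Σ rows: total corner-gray = 99794  → 80.2981 mm³


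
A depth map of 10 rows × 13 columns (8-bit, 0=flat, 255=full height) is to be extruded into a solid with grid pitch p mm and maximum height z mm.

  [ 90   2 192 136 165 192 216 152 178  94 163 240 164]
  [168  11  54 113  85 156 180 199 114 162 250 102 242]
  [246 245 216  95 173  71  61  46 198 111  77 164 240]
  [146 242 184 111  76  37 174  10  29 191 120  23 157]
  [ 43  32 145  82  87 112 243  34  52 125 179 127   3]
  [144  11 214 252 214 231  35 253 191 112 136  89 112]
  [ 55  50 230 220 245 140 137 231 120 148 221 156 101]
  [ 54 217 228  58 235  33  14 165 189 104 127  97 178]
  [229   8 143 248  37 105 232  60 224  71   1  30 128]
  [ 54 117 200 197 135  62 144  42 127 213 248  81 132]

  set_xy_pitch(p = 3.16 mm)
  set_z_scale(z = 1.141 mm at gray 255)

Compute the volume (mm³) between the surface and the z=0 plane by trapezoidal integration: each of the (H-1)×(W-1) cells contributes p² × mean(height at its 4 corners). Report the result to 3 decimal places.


645.233

height_mm = gray/255 × 1.141; cell vol = 3.16² × mean(4 corners)
unit = 3.16² × 1.141 / (4×255) = 0.0111702 mm³ per gray-sum
row 0: Σ corner-gray over 12 cells = 6976  → 77.9231
row 1: Σ corner-gray over 12 cells = 6662  → 74.4156
row 2: Σ corner-gray over 12 cells = 6097  → 68.1045
row 3: Σ corner-gray over 12 cells = 5179  → 57.8503
row 4: Σ corner-gray over 12 cells = 6214  → 69.4114
row 5: Σ corner-gray over 12 cells = 7684  → 85.8316
row 6: Σ corner-gray over 12 cells = 7118  → 79.5092
row 7: Σ corner-gray over 12 cells = 5841  → 65.2449
row 8: Σ corner-gray over 12 cells = 5993  → 66.9428
Σ rows: total corner-gray = 57764  → 645.2335 mm³


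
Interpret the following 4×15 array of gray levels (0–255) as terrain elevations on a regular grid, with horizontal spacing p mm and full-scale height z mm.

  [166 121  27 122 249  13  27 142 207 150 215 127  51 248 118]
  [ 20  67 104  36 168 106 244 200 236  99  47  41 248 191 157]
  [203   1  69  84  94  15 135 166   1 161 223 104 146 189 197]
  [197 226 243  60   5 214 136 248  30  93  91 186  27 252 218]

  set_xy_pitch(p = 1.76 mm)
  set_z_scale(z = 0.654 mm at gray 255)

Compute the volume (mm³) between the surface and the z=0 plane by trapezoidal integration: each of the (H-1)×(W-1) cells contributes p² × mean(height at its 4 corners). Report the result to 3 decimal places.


42.846

height_mm = gray/255 × 0.654; cell vol = 1.76² × mean(4 corners)
unit = 1.76² × 0.654 / (4×255) = 0.00198611 mm³ per gray-sum
row 0: Σ corner-gray over 14 cells = 7433  → 14.7627
row 1: Σ corner-gray over 14 cells = 6927  → 13.7578
row 2: Σ corner-gray over 14 cells = 7213  → 14.3258
Σ rows: total corner-gray = 21573  → 42.8463 mm³


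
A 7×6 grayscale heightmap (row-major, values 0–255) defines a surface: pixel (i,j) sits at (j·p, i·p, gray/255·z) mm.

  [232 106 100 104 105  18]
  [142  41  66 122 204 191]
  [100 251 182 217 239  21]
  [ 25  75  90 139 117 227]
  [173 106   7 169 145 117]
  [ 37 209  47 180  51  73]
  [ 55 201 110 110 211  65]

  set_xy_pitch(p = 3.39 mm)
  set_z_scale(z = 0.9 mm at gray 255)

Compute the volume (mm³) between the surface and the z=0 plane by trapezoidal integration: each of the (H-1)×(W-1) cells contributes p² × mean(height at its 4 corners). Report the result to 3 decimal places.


height_mm = gray/255 × 0.9; cell vol = 3.39² × mean(4 corners)
unit = 3.39² × 0.9 / (4×255) = 0.0101401 mm³ per gray-sum
row 0: Σ corner-gray over 5 cells = 2279  → 23.1093
row 1: Σ corner-gray over 5 cells = 3098  → 31.4140
row 2: Σ corner-gray over 5 cells = 2993  → 30.3493
row 3: Σ corner-gray over 5 cells = 2238  → 22.6935
row 4: Σ corner-gray over 5 cells = 2228  → 22.5921
row 5: Σ corner-gray over 5 cells = 2468  → 25.0257
Σ rows: total corner-gray = 15304  → 155.1839 mm³

155.184


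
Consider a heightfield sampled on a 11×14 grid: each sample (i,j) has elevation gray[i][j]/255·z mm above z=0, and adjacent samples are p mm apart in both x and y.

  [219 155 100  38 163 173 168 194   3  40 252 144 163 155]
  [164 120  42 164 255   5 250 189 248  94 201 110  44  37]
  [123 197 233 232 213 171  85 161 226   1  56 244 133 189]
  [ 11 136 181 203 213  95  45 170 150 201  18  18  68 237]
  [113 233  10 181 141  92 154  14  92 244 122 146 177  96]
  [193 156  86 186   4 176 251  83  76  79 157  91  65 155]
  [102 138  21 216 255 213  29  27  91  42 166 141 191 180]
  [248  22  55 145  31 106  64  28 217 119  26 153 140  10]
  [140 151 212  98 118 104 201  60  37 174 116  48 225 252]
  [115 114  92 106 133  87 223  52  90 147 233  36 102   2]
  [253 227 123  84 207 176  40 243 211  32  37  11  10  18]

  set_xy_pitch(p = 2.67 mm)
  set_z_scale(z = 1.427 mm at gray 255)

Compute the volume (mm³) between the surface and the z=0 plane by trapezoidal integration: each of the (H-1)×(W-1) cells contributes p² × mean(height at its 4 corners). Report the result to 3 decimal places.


663.226

height_mm = gray/255 × 1.427; cell vol = 2.67² × mean(4 corners)
unit = 2.67² × 1.427 / (4×255) = 0.00997347 mm³ per gray-sum
row 0: Σ corner-gray over 13 cells = 7205  → 71.8589
row 1: Σ corner-gray over 13 cells = 7861  → 78.4015
row 2: Σ corner-gray over 13 cells = 7460  → 74.4021
row 3: Σ corner-gray over 13 cells = 6665  → 66.4732
row 4: Σ corner-gray over 13 cells = 6589  → 65.7152
row 5: Σ corner-gray over 13 cells = 6510  → 64.9273
row 6: Σ corner-gray over 13 cells = 5812  → 57.9658
row 7: Σ corner-gray over 13 cells = 5950  → 59.3422
row 8: Σ corner-gray over 13 cells = 6427  → 64.0995
row 9: Σ corner-gray over 13 cells = 6020  → 60.0403
Σ rows: total corner-gray = 66499  → 663.2258 mm³


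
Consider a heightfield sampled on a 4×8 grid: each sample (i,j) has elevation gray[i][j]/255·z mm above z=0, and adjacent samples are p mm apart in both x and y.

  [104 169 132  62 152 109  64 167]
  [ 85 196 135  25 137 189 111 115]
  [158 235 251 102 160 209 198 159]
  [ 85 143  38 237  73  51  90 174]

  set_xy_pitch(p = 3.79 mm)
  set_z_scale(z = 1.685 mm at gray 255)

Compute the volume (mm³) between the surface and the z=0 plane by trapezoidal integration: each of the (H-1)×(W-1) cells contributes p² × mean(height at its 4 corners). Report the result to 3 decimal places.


284.652

height_mm = gray/255 × 1.685; cell vol = 3.79² × mean(4 corners)
unit = 3.79² × 1.685 / (4×255) = 0.0237289 mm³ per gray-sum
row 0: Σ corner-gray over 7 cells = 3433  → 81.4614
row 1: Σ corner-gray over 7 cells = 4413  → 104.7158
row 2: Σ corner-gray over 7 cells = 4150  → 98.4751
Σ rows: total corner-gray = 11996  → 284.6522 mm³


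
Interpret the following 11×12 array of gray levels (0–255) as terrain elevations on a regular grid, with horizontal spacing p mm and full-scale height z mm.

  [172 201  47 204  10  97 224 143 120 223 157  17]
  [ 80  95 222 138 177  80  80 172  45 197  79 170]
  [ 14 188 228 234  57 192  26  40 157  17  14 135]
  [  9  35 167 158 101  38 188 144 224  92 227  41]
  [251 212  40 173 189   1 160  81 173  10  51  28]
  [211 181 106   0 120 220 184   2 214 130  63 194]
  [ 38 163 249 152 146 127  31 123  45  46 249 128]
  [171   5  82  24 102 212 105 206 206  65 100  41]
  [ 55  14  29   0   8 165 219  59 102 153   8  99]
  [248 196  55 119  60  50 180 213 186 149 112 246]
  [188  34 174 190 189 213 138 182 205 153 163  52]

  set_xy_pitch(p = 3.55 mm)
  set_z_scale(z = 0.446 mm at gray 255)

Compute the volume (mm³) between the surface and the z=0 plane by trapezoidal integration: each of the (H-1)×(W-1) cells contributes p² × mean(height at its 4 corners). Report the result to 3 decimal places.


294.421

height_mm = gray/255 × 0.446; cell vol = 3.55² × mean(4 corners)
unit = 3.55² × 0.446 / (4×255) = 0.0055105 mm³ per gray-sum
row 0: Σ corner-gray over 11 cells = 5861  → 32.2971
row 1: Σ corner-gray over 11 cells = 5275  → 29.0679
row 2: Σ corner-gray over 11 cells = 5253  → 28.9467
row 3: Σ corner-gray over 11 cells = 5257  → 28.9687
row 4: Σ corner-gray over 11 cells = 5304  → 29.2277
row 5: Σ corner-gray over 11 cells = 5673  → 31.2611
row 6: Σ corner-gray over 11 cells = 5254  → 28.9522
row 7: Σ corner-gray over 11 cells = 4094  → 22.5600
row 8: Σ corner-gray over 11 cells = 4802  → 26.4614
row 9: Σ corner-gray over 11 cells = 6656  → 36.6779
Σ rows: total corner-gray = 53429  → 294.4208 mm³


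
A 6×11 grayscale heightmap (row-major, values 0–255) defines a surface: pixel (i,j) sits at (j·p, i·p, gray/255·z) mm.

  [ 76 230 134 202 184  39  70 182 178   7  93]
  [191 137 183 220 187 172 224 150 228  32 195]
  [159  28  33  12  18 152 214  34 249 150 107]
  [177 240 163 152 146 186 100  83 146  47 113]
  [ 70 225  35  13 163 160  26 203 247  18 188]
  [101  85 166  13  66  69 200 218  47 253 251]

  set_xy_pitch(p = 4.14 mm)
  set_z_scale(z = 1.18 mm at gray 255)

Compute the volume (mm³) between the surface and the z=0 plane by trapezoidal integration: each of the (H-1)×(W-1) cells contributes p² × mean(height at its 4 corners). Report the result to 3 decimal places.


529.630

height_mm = gray/255 × 1.18; cell vol = 4.14² × mean(4 corners)
unit = 4.14² × 1.18 / (4×255) = 0.0198282 mm³ per gray-sum
row 0: Σ corner-gray over 10 cells = 6073  → 120.4164
row 1: Σ corner-gray over 10 cells = 5498  → 109.0152
row 2: Σ corner-gray over 10 cells = 4862  → 96.4045
row 3: Σ corner-gray over 10 cells = 5254  → 104.1772
row 4: Σ corner-gray over 10 cells = 5024  → 99.6167
Σ rows: total corner-gray = 26711  → 529.6301 mm³


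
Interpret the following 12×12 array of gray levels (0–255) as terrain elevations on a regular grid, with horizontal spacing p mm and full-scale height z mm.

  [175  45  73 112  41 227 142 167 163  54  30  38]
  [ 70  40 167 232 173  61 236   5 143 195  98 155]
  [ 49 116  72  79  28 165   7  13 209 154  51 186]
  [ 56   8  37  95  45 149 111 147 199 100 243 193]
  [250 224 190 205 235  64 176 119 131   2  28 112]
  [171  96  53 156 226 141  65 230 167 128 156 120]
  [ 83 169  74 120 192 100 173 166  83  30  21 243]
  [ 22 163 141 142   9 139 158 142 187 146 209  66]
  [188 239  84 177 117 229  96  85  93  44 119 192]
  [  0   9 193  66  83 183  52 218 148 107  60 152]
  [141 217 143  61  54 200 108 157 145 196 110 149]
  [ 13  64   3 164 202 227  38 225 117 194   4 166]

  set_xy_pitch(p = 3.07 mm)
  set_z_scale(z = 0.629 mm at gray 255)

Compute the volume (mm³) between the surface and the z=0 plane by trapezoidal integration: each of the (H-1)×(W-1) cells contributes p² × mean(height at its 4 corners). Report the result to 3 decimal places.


height_mm = gray/255 × 0.629; cell vol = 3.07² × mean(4 corners)
unit = 3.07² × 0.629 / (4×255) = 0.00581202 mm³ per gray-sum
row 0: Σ corner-gray over 11 cells = 5246  → 30.4899
row 1: Σ corner-gray over 11 cells = 4948  → 28.7579
row 2: Σ corner-gray over 11 cells = 4540  → 26.3866
row 3: Σ corner-gray over 11 cells = 5627  → 32.7042
row 4: Σ corner-gray over 11 cells = 6237  → 36.2496
row 5: Σ corner-gray over 11 cells = 5709  → 33.1808
row 6: Σ corner-gray over 11 cells = 5542  → 32.2102
row 7: Σ corner-gray over 11 cells = 5906  → 34.3258
row 8: Σ corner-gray over 11 cells = 5336  → 31.0129
row 9: Σ corner-gray over 11 cells = 5462  → 31.7453
row 10: Σ corner-gray over 11 cells = 5727  → 33.2854
Σ rows: total corner-gray = 60280  → 350.3487 mm³

350.349
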